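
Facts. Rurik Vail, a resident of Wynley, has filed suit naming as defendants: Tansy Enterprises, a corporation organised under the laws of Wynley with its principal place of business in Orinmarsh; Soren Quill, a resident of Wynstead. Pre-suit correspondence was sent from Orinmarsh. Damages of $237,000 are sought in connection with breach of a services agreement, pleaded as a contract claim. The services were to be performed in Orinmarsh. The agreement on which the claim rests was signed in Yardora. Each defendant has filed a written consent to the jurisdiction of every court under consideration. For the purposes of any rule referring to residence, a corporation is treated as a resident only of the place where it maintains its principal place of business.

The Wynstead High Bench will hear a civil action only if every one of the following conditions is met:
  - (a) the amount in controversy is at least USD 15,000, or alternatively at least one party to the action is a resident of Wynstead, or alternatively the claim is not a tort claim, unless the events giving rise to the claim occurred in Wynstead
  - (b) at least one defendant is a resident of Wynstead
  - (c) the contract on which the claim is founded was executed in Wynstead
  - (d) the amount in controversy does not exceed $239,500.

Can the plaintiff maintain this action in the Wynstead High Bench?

No

The Wynstead High Bench:
  (a) The amount in controversy is 237,000 dollars, which meets the $15,000 floor, which satisfies one of the alternatives. Condition met.
  (b) Soren Quill resides in Wynstead. Satisfied.
  (c) The contract was executed in Yardora, not Wynstead. Not satisfied.
  (d) The amount in controversy is USD 237,000, within the $239,500 ceiling. Met.
  → At least one condition fails; no jurisdiction.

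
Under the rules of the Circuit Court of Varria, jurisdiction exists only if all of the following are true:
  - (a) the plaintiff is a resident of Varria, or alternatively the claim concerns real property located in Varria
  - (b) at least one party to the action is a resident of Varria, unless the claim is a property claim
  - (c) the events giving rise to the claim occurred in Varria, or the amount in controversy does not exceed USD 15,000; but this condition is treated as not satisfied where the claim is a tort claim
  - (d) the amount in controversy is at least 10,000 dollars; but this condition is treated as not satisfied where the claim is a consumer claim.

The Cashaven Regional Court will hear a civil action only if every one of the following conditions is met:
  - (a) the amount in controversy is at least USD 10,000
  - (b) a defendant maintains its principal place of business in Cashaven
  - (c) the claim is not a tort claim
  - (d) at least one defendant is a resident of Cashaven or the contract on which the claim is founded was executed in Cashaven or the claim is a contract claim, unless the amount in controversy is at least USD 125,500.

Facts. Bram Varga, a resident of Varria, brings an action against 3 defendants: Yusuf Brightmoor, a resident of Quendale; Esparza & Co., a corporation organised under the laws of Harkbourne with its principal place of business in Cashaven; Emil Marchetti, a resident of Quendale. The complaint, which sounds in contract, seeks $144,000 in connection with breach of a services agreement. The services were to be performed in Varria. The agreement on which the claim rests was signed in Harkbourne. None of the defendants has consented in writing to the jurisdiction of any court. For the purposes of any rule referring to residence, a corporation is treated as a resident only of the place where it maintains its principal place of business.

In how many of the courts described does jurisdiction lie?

The Circuit Court of Varria:
  (a) The plaintiff resides in Varria — that alternative is enough. Met.
  (b) Bram Varga resides in Varria. Condition met.
  (c) The operative events occurred in Varria, so this disjunct is met. The exception is not triggered, since the claim is a contract claim, not a tort claim. Met.
  (d) The amount in controversy is 144,000 dollars, which meets the 10,000 dollars floor. And the carve-out is inapplicable — the claim is a contract claim, not a consumer claim. Met.
  → The court has jurisdiction.
The Cashaven Regional Court:
  (a) The amount in controversy is $144,000, which meets the $10,000 floor. Met.
  (b) Esparza & Co. has its principal place of business in Cashaven. Met.
  (c) The claim is a contract claim, not a tort claim. Met.
  (d) Esparza & Co. resides in Cashaven, so this disjunct is met. Condition met.
  → Jurisdiction lies.
Courts with jurisdiction: the Circuit Court of Varria, the Cashaven Regional Court — 2 in total.

2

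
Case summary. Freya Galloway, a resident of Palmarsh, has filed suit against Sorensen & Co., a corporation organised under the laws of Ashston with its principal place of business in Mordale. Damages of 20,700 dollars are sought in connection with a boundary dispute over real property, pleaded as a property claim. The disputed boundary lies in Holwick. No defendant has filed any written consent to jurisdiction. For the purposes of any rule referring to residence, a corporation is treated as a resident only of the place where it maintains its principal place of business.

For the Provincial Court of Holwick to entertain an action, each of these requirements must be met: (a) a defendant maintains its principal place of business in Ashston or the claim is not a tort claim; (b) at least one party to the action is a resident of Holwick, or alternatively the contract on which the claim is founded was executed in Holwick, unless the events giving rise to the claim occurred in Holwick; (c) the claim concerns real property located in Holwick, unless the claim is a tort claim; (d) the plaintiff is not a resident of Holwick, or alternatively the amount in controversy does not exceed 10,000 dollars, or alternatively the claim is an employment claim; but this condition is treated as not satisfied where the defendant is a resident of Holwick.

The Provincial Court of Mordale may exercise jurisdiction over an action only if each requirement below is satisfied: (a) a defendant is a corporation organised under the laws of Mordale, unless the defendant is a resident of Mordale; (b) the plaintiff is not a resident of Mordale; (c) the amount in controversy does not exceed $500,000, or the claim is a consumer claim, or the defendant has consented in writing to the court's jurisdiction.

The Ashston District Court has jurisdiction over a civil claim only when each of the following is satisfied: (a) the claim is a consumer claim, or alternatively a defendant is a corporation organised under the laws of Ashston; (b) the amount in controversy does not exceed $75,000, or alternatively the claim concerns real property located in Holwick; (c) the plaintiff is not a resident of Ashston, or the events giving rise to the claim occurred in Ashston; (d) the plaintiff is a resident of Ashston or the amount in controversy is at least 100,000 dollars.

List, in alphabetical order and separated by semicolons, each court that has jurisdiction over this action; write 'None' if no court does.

The Provincial Court of Holwick:
  (a) The claim is a property claim, not a tort claim, which satisfies one of the alternatives. Satisfied.
  (b) No party resides in Holwick; no contract (and hence no place of execution) is alleged — none of the alternatives is met. However, the operative events occurred in Holwick, so the 'unless' proviso supplies this condition. Satisfied.
  (c) The property lies in Holwick. Condition met.
  (d) The plaintiff resides in Palmarsh, which is not Holwick, so one alternative holds. The carve-out does not apply: the defendant resides in Mordale, not Holwick. Satisfied.
  → All conditions met; jurisdiction exists.
The Provincial Court of Mordale:
  (a) The corporate defendant(s) are organised in Ashston, not Mordale. But the defendant resides in Mordale, and the 'unless' clause therefore excuses the requirement. Condition met.
  (b) The plaintiff resides in Palmarsh, which is not Mordale. Condition met.
  (c) The amount in controversy is USD 20,700, within the USD 500,000 ceiling, which satisfies one of the alternatives. Condition met.
  → Every requirement is satisfied — jurisdiction.
The Ashston District Court:
  (a) Sorensen & Co. is organised under the laws of Ashston — that alternative is enough. Condition met.
  (b) The amount in controversy is USD 20,700, within the $75,000 ceiling, so this disjunct is met. Condition met.
  (c) The plaintiff resides in Palmarsh, which is not Ashston, so this disjunct is met. Satisfied.
  (d) The plaintiff resides in Palmarsh, not Ashston; the amount in controversy is 20,700 dollars, below the $100,000 floor — every alternative fails. Fails.
  → At least one condition fails; no jurisdiction.

the Provincial Court of Holwick; the Provincial Court of Mordale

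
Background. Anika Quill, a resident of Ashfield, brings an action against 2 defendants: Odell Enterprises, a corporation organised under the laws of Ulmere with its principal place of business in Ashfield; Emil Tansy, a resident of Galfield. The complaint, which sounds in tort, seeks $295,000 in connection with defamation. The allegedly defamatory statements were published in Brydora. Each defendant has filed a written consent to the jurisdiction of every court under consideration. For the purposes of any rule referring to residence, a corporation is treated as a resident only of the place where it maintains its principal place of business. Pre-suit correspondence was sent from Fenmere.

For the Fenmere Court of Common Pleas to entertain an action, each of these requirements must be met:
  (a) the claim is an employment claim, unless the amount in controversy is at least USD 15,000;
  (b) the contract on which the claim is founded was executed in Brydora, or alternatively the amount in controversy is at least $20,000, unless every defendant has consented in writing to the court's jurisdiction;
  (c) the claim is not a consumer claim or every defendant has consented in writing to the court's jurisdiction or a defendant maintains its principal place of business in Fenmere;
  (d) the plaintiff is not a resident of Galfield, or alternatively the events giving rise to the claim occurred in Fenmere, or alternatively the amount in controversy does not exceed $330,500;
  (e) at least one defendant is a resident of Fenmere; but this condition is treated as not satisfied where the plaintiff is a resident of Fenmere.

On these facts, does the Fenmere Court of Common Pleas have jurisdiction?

No

The Fenmere Court of Common Pleas:
  (a) The claim is a tort claim, not an employment claim. However, the amount in controversy is $295,000, which meets the $15,000 floor, so the 'unless' proviso supplies this condition. Met.
  (b) The amount in controversy is USD 295,000, which meets the $20,000 floor, so one alternative holds. Condition met.
  (c) The claim is a tort claim, not a consumer claim, which satisfies one of the alternatives. Satisfied.
  (d) The plaintiff resides in Ashfield, which is not Galfield, so this disjunct is met. Met.
  (e) No defendant resides in Fenmere (they reside in Ashfield, Galfield). Not satisfied.
  → The court lacks jurisdiction.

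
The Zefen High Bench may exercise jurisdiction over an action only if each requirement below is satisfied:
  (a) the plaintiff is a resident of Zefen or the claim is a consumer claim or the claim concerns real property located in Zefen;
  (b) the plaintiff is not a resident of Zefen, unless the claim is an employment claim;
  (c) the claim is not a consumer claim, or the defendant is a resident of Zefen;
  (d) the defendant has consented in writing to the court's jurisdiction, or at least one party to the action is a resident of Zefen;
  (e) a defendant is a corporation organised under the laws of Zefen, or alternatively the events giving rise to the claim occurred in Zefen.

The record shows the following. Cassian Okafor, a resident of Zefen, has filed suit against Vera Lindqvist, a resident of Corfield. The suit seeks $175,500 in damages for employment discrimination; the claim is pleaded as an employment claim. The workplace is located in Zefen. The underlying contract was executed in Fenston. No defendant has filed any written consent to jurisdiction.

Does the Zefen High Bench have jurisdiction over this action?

Yes

The Zefen High Bench:
  (a) The plaintiff resides in Zefen, so one alternative holds. Satisfied.
  (b) The plaintiff resides in Zefen. The proviso rescues it, though: the claim is an employment claim. Met.
  (c) The claim is an employment claim, not a consumer claim, so this disjunct is met. Satisfied.
  (d) Cassian Okafor resides in Zefen, which satisfies one of the alternatives. Met.
  (e) The operative events occurred in Zefen — that alternative is enough. Condition met.
  → Jurisdiction lies.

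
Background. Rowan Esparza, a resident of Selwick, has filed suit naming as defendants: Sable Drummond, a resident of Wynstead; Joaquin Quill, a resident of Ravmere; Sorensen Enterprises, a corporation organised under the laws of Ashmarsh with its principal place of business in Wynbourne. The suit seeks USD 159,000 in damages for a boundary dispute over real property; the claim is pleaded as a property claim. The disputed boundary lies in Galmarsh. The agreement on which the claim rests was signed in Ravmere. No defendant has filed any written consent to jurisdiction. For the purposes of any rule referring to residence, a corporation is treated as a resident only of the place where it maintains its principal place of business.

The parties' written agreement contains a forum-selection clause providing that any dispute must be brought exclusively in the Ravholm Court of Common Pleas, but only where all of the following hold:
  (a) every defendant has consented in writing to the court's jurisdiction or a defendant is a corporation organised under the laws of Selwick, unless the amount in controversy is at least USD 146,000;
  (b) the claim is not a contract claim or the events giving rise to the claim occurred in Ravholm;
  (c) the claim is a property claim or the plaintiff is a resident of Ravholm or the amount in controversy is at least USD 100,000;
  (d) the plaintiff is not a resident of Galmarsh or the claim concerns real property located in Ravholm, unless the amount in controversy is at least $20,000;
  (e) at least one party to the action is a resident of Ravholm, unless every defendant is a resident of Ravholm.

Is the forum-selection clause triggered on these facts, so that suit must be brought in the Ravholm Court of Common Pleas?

The Ravholm Court of Common Pleas:
  (a) No such written consent has been filed; the corporate defendant(s) are organised in Ashmarsh, not Selwick — none of the alternatives is met. The proviso rescues it, though: the amount in controversy is $159,000, which meets the 146,000 dollars floor. Satisfied.
  (b) The claim is a property claim, not a contract claim, so this disjunct is met. Condition met.
  (c) The claim is a property claim, which satisfies one of the alternatives. Condition met.
  (d) The plaintiff resides in Selwick, which is not Galmarsh, which satisfies one of the alternatives. Satisfied.
  (e) No party resides in Ravholm. Nor does the 'unless' clause help: the defendants reside as follows — Sable Drummond in Wynstead, Joaquin Quill in Ravmere, Sorensen Enterprises in Wynbourne — not all in Ravholm. Fails.
  → Forum clause is not triggered.

No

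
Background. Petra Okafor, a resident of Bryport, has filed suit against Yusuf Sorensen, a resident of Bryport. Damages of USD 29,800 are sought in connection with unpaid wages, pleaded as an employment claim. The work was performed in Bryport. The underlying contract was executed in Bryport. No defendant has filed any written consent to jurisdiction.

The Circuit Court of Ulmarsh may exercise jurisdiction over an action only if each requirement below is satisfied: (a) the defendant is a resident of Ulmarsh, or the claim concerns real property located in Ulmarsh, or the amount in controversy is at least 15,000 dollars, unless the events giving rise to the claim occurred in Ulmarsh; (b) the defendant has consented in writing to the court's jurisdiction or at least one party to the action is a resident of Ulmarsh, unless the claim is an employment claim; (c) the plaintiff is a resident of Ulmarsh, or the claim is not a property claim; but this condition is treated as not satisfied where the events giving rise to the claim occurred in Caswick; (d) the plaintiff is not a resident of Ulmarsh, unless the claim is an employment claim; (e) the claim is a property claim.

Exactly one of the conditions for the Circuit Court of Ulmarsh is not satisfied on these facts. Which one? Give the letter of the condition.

(e)

The Circuit Court of Ulmarsh:
  (a) The amount in controversy is $29,800, which meets the 15,000 dollars floor, which satisfies one of the alternatives. Condition met.
  (b) No such written consent has been filed; no party resides in Ulmarsh — every alternative fails. However, the claim is an employment claim, so the 'unless' proviso supplies this condition. Met.
  (c) The claim is an employment claim, not a property claim, so this disjunct is met. The carve-out does not apply: the operative events occurred in Bryport, not Caswick. Condition met.
  (d) The plaintiff resides in Bryport, which is not Ulmarsh. Met.
  (e) The claim is an employment claim, not a property claim. Not met.
Only condition (e) fails.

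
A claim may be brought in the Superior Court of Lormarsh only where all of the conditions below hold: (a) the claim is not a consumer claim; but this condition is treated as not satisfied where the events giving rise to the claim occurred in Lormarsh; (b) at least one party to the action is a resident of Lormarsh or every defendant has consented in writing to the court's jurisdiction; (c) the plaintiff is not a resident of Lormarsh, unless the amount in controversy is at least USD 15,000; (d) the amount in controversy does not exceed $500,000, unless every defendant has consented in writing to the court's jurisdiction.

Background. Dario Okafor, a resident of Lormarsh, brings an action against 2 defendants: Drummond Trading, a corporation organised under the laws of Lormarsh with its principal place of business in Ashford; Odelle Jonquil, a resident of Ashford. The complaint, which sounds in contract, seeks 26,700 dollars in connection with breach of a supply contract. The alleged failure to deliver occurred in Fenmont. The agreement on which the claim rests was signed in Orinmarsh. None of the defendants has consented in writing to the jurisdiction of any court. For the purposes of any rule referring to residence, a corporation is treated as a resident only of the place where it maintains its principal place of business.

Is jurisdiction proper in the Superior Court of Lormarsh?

The Superior Court of Lormarsh:
  (a) The claim is a contract claim, not a consumer claim. And the carve-out is inapplicable — the operative events occurred in Fenmont, not Lormarsh. Satisfied.
  (b) Dario Okafor resides in Lormarsh, so this disjunct is met. Met.
  (c) The plaintiff resides in Lormarsh. However, the amount in controversy is 26,700 dollars, which meets the $15,000 floor, so the 'unless' proviso supplies this condition. Satisfied.
  (d) The amount in controversy is $26,700, within the USD 500,000 ceiling. Met.
  → The court has jurisdiction.

Yes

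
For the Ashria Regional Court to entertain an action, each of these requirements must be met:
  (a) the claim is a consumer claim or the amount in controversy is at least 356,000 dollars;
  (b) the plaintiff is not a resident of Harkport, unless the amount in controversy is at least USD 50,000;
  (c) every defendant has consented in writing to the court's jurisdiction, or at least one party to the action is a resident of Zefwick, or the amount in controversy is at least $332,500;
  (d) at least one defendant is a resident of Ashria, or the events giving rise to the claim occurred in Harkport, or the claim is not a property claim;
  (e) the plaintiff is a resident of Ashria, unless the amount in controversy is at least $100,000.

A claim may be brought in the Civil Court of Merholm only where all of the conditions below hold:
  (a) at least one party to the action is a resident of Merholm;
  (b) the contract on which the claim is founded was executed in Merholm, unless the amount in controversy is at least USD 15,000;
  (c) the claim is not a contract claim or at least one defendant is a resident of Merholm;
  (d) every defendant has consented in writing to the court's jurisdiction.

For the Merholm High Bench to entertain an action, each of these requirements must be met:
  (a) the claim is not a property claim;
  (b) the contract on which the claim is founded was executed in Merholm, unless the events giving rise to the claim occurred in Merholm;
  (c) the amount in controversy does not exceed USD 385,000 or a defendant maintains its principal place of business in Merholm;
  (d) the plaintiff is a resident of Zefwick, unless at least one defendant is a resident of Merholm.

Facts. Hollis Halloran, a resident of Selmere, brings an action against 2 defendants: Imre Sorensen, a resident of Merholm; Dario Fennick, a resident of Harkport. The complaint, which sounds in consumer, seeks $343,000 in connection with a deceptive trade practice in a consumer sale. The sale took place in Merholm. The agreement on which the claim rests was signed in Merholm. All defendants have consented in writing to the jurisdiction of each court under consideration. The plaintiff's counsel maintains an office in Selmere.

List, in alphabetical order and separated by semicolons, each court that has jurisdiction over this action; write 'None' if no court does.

the Ashria Regional Court; the Civil Court of Merholm; the Merholm High Bench

The Ashria Regional Court:
  (a) The claim is a consumer claim — that alternative is enough. Satisfied.
  (b) The plaintiff resides in Selmere, which is not Harkport. Condition met.
  (c) Every defendant has filed written consent — that alternative is enough. Satisfied.
  (d) The claim is a consumer claim, not a property claim — that alternative is enough. Satisfied.
  (e) The plaintiff resides in Selmere, not Ashria. But the amount in controversy is USD 343,000, which meets the $100,000 floor, and the 'unless' clause therefore excuses the requirement. Satisfied.
  → Jurisdiction lies.
The Civil Court of Merholm:
  (a) Imre Sorensen resides in Merholm. Condition met.
  (b) The contract was executed in Merholm. Met.
  (c) The claim is a consumer claim, not a contract claim, which satisfies one of the alternatives. Satisfied.
  (d) Every defendant has filed written consent. Condition met.
  → Every requirement is satisfied — jurisdiction.
The Merholm High Bench:
  (a) The claim is a consumer claim, not a property claim. Met.
  (b) The contract was executed in Merholm. Satisfied.
  (c) The amount in controversy is $343,000, within the 385,000 dollars ceiling, so this disjunct is met. Condition met.
  (d) The plaintiff resides in Selmere, not Zefwick. However, Imre Sorensen resides in Merholm, so the 'unless' proviso supplies this condition. Condition met.
  → All conditions met; jurisdiction exists.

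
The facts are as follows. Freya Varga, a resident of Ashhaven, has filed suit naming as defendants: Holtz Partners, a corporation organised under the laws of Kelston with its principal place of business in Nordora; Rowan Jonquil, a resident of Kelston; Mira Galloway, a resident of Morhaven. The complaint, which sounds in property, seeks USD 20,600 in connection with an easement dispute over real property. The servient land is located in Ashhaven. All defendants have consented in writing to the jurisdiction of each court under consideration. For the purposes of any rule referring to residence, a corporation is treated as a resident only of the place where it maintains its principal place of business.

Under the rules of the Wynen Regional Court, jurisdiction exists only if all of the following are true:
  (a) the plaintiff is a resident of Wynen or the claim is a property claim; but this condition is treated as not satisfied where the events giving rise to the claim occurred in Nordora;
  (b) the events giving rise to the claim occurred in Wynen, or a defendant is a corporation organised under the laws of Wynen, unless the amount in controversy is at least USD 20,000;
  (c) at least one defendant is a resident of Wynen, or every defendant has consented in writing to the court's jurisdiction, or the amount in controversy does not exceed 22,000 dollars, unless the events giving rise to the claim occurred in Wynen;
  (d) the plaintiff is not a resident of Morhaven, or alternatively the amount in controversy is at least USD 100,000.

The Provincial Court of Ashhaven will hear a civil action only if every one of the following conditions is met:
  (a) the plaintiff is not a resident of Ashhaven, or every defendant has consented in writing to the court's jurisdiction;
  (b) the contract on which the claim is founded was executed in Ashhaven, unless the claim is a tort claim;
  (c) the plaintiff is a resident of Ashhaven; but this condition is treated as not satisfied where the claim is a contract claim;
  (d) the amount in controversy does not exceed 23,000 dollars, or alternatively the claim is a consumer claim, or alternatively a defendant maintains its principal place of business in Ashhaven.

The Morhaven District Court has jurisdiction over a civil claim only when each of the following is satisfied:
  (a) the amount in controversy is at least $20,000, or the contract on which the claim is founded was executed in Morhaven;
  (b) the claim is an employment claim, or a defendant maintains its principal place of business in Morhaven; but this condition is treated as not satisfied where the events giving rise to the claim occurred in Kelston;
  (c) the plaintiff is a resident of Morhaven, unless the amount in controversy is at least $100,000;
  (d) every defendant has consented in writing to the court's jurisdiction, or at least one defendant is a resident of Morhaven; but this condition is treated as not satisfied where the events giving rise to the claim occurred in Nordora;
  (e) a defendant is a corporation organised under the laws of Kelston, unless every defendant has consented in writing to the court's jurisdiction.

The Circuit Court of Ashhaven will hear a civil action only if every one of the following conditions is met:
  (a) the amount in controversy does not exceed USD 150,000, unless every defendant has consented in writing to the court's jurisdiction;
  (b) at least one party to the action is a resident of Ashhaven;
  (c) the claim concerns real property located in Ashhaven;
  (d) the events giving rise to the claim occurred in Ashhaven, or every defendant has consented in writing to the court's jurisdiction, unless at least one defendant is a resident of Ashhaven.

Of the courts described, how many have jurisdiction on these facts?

The Wynen Regional Court:
  (a) The claim is a property claim — that alternative is enough. The exception is not triggered, since the operative events occurred in Ashhaven, not Nordora. Met.
  (b) The operative events occurred in Ashhaven, not Wynen; the corporate defendant(s) are organised in Kelston, not Wynen — no alternative holds. But the amount in controversy is 20,600 dollars, which meets the USD 20,000 floor, and the 'unless' clause therefore excuses the requirement. Condition met.
  (c) Every defendant has filed written consent, which satisfies one of the alternatives. Satisfied.
  (d) The plaintiff resides in Ashhaven, which is not Morhaven, so this disjunct is met. Condition met.
  → Every requirement is satisfied — jurisdiction.
The Provincial Court of Ashhaven:
  (a) Every defendant has filed written consent, so one alternative holds. Satisfied.
  (b) No contract (and hence no place of execution) is alleged. And the claim is a property claim, not a tort claim, so the proviso does not save it. Not satisfied.
  (c) The plaintiff resides in Ashhaven. And the carve-out is inapplicable — the claim is a property claim, not a contract claim. Met.
  (d) The amount in controversy is 20,600 dollars, within the 23,000 dollars ceiling, so one alternative holds. Satisfied.
  → Not every requirement is met — no jurisdiction.
The Morhaven District Court:
  (a) The amount in controversy is USD 20,600, which meets the USD 20,000 floor, so this disjunct is met. Met.
  (b) The claim is a property claim, not an employment claim; the corporate defendant(s) have their principal place of business in Nordora, not Morhaven — no alternative holds. Condition not met.
  (c) The plaintiff resides in Ashhaven, not Morhaven. The proviso offers no rescue either, since the amount in controversy is USD 20,600, below the USD 100,000 floor. Not satisfied.
  (d) Every defendant has filed written consent, so this disjunct is met. The carve-out does not apply: the operative events occurred in Ashhaven, not Nordora. Met.
  (e) Holtz Partners is organised under the laws of Kelston. Met.
  → At least one condition fails; no jurisdiction.
The Circuit Court of Ashhaven:
  (a) The amount in controversy is $20,600, within the 150,000 dollars ceiling. Satisfied.
  (b) Freya Varga resides in Ashhaven. Condition met.
  (c) The property lies in Ashhaven. Satisfied.
  (d) The operative events occurred in Ashhaven, so one alternative holds. Met.
  → All conditions met; jurisdiction exists.
Courts with jurisdiction: the Wynen Regional Court, the Circuit Court of Ashhaven — 2 in total.

2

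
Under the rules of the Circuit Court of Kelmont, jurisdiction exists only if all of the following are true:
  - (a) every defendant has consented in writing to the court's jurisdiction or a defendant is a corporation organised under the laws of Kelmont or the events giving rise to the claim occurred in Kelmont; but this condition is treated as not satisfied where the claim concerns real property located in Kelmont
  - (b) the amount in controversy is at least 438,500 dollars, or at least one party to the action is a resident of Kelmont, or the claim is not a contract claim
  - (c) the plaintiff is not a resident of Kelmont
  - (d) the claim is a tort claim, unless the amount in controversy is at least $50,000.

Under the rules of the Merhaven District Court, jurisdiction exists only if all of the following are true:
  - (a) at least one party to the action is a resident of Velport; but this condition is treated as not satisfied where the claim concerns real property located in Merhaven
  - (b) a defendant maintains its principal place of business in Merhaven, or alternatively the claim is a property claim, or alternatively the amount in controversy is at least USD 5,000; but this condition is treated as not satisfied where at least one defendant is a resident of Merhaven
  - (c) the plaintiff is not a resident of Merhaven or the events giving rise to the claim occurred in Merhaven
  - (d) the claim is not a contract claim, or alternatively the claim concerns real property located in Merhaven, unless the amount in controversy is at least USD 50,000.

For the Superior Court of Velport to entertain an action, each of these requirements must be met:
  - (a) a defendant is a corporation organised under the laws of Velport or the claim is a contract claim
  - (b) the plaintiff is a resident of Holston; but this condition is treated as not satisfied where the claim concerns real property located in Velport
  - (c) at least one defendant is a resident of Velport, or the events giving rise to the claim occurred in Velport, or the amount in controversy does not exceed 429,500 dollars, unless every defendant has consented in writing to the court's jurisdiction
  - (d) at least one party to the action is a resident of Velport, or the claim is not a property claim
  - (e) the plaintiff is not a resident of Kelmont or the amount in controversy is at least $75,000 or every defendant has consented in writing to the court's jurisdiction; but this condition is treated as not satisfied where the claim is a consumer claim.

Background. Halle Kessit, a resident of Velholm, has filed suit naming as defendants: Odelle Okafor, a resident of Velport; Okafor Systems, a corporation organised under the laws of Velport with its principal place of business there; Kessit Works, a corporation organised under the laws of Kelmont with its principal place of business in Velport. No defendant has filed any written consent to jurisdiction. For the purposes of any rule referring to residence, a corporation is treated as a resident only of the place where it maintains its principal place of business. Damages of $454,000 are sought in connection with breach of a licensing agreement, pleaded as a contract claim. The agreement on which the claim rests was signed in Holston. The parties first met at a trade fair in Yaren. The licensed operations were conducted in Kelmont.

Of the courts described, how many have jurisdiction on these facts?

2

The Circuit Court of Kelmont:
  (a) Kessit Works is organised under the laws of Kelmont, so this disjunct is met. The exception is not triggered, since the claim does not concern real property. Condition met.
  (b) The amount in controversy is $454,000, which meets the $438,500 floor, which satisfies one of the alternatives. Condition met.
  (c) The plaintiff resides in Velholm, which is not Kelmont. Met.
  (d) The claim is a contract claim, not a tort claim. The proviso rescues it, though: the amount in controversy is 454,000 dollars, which meets the 50,000 dollars floor. Met.
  → Every requirement is satisfied — jurisdiction.
The Merhaven District Court:
  (a) Odelle Okafor resides in Velport. And the carve-out is inapplicable — the claim does not concern real property. Satisfied.
  (b) The amount in controversy is 454,000 dollars, which meets the 5,000 dollars floor, so this disjunct is met. The carve-out does not apply: no defendant resides in Merhaven (they reside in Velport, Velport, Velport). Condition met.
  (c) The plaintiff resides in Velholm, which is not Merhaven — that alternative is enough. Satisfied.
  (d) The claim is a contract claim; the claim does not concern real property — no alternative holds. However, the amount in controversy is USD 454,000, which meets the 50,000 dollars floor, so the 'unless' proviso supplies this condition. Condition met.
  → All conditions met; jurisdiction exists.
The Superior Court of Velport:
  (a) Okafor Systems is organised under the laws of Velport, so one alternative holds. Met.
  (b) The plaintiff resides in Velholm, not Holston. Not met.
  (c) Odelle Okafor resides in Velport, which satisfies one of the alternatives. Condition met.
  (d) Odelle Okafor resides in Velport, which satisfies one of the alternatives. Satisfied.
  (e) The plaintiff resides in Velholm, which is not Kelmont, which satisfies one of the alternatives. The carve-out does not apply: the claim is a contract claim, not a consumer claim. Met.
  → Not every requirement is met — no jurisdiction.
Courts with jurisdiction: the Circuit Court of Kelmont, the Merhaven District Court — 2 in total.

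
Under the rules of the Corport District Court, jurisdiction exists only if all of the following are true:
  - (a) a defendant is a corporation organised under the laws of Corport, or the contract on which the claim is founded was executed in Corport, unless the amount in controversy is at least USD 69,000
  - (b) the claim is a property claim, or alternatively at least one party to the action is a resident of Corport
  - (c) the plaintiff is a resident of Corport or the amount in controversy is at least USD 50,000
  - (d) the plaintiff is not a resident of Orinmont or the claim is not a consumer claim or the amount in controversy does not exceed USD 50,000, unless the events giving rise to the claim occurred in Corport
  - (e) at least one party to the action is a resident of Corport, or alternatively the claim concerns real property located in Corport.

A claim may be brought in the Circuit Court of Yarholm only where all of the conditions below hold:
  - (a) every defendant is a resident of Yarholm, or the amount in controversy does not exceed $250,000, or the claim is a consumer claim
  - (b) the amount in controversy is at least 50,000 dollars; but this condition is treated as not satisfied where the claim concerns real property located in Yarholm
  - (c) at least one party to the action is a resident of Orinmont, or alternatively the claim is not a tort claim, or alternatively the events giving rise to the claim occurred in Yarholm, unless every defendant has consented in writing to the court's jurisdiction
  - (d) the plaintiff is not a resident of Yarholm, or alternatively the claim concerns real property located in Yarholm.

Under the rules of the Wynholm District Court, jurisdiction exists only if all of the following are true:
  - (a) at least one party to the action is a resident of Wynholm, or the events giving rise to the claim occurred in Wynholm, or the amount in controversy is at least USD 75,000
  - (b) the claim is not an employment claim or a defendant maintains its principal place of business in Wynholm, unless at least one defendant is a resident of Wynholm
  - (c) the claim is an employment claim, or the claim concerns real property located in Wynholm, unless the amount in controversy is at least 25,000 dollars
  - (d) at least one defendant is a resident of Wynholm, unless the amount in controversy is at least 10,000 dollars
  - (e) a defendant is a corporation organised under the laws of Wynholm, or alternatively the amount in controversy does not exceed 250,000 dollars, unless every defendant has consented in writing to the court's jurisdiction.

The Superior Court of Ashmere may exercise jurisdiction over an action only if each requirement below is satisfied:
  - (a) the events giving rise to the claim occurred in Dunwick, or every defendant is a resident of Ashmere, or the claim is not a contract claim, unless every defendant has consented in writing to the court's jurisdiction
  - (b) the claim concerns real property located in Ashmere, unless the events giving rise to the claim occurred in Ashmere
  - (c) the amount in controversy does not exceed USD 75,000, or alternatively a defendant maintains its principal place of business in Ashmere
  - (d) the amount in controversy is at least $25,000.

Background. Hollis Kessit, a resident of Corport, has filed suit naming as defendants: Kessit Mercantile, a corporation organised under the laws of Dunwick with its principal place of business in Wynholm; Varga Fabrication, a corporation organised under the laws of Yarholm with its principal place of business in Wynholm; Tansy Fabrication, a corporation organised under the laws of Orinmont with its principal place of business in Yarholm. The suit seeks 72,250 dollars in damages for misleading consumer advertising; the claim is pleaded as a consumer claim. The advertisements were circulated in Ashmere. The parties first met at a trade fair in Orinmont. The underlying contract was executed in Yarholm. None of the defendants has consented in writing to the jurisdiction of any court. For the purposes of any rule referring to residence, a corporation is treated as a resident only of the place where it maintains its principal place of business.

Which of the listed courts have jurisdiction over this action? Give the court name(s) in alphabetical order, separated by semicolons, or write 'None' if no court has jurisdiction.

the Circuit Court of Yarholm; the Corport District Court; the Superior Court of Ashmere; the Wynholm District Court

The Corport District Court:
  (a) The corporate defendant(s) are organised in Dunwick, Orinmont, Yarholm, not Corport; the contract was executed in Yarholm, not Corport — none of the alternatives is met. But the amount in controversy is USD 72,250, which meets the USD 69,000 floor, and the 'unless' clause therefore excuses the requirement. Satisfied.
  (b) Hollis Kessit resides in Corport, so this disjunct is met. Condition met.
  (c) The plaintiff resides in Corport, so one alternative holds. Met.
  (d) The plaintiff resides in Corport, which is not Orinmont, so this disjunct is met. Condition met.
  (e) Hollis Kessit resides in Corport, which satisfies one of the alternatives. Satisfied.
  → The court has jurisdiction.
The Circuit Court of Yarholm:
  (a) The amount in controversy is 72,250 dollars, within the $250,000 ceiling — that alternative is enough. Satisfied.
  (b) The amount in controversy is USD 72,250, which meets the USD 50,000 floor. And the carve-out is inapplicable — the claim does not concern real property. Met.
  (c) The claim is a consumer claim, not a tort claim — that alternative is enough. Satisfied.
  (d) The plaintiff resides in Corport, which is not Yarholm, so this disjunct is met. Satisfied.
  → The court has jurisdiction.
The Wynholm District Court:
  (a) Kessit Mercantile resides in Wynholm, which satisfies one of the alternatives. Condition met.
  (b) The claim is a consumer claim, not an employment claim, so this disjunct is met. Condition met.
  (c) The claim is a consumer claim, not an employment claim; the claim does not concern real property — no alternative holds. But the amount in controversy is USD 72,250, which meets the USD 25,000 floor, and the 'unless' clause therefore excuses the requirement. Met.
  (d) Kessit Mercantile resides in Wynholm. Met.
  (e) The amount in controversy is USD 72,250, within the 250,000 dollars ceiling, so this disjunct is met. Condition met.
  → Jurisdiction lies.
The Superior Court of Ashmere:
  (a) The claim is a consumer claim, not a contract claim — that alternative is enough. Condition met.
  (b) The claim does not concern real property. The proviso rescues it, though: the operative events occurred in Ashmere. Condition met.
  (c) The amount in controversy is $72,250, within the 75,000 dollars ceiling, so this disjunct is met. Met.
  (d) The amount in controversy is $72,250, which meets the USD 25,000 floor. Satisfied.
  → All conditions met; jurisdiction exists.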